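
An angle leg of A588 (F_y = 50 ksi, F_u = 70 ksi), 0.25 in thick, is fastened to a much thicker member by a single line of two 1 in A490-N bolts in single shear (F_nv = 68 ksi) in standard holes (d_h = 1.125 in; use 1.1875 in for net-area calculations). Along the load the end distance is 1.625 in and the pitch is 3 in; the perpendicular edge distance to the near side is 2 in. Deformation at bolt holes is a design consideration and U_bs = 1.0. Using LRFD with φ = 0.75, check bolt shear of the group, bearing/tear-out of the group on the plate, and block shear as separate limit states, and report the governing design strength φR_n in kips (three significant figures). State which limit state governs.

40.9 kips (block shear governs)

Bolt shear: A_b = π·1²/4 = 0.7854 in²; R_n = 68 × 0.7854 × 2 × 1 = 106.8 kips → 0.75 × 106.8 = 80.1 kips.
Bearing: edge l_c = 1.062, r_n = 22.31 kips; interior l_c = 1.875, r_n = 39.38 kips; R_n = 22.31 + 1·39.38 = 61.69 kips → 46.3 kips.
Block shear: A_gv = 1.156, A_nv = 0.7109, A_nt = 0.3516 in²; R_n = min(0.6F_uA_nv, 0.6F_yA_gv) + U_bs·F_u·A_nt = 54.47 kips → 40.9 kips.
Block shear governs: 40.9 kips.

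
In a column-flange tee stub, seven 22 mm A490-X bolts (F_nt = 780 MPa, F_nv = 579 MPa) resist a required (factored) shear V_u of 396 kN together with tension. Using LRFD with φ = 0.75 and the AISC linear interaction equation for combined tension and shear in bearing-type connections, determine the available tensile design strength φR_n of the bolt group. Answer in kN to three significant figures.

A_b = π·22²/4 = 380.1 mm²; f_rv = 396 × 1000 / (7 × 380.1) = 148.8 MPa.
F'_nt = 1.3 F_nt − (F_nt / φF_nv) f_rv = 1.3·780 − (780/(0.75·579))·148.8 = 746.7 MPa, capped at F_nt → F'_nt = 746.7 MPa.
R_n = F'_nt · A_b · n = 746.7 × 380.1 × 7 / 1000 = 1987 kN.
Design strength φR_n = 0.75 × 1987 = 1490 kN.

1490 kN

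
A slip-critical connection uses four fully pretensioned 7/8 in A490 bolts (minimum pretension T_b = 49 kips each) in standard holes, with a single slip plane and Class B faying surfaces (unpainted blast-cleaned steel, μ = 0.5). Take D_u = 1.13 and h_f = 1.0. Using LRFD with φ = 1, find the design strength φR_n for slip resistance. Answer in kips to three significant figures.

111 kips

R_n = μ · D_u · h_f · T_b · n_s · n_b = 0.5 × 1.13 × 1.0 × 49 × 1 × 4 = 110.7 kips.
Design strength φR_n = 1 × 110.7 = 111 kips.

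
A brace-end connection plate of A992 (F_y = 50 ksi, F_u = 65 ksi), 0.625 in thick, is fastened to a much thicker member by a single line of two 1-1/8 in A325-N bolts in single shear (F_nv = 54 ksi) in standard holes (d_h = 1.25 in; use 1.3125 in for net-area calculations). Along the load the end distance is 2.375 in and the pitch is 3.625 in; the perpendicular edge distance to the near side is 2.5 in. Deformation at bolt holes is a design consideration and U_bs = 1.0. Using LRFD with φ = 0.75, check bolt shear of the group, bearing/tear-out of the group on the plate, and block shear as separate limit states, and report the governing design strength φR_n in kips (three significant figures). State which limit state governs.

Bolt shear: A_b = π·1.125²/4 = 0.994 in²; R_n = 54 × 0.994 × 2 × 1 = 107.4 kips → 0.75 × 107.4 = 80.5 kips.
Bearing: edge l_c = 1.75, r_n = 85.31 kips; interior l_c = 2.375, r_n = 109.7 kips; R_n = 85.31 + 1·109.7 = 195 kips → 146 kips.
Block shear: A_gv = 3.75, A_nv = 2.52, A_nt = 1.152 in²; R_n = min(0.6F_uA_nv, 0.6F_yA_gv) + U_bs·F_u·A_nt = 173.2 kips → 130 kips.
Bolt shear governs: 80.5 kips.

80.5 kips (bolt shear governs)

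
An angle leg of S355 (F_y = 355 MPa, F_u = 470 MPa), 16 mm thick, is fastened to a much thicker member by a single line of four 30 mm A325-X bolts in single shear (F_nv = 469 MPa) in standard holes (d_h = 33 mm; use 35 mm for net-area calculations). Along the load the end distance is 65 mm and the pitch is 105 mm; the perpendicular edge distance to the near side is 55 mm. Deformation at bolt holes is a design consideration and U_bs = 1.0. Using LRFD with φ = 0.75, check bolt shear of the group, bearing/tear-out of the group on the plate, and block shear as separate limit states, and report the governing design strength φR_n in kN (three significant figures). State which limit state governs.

Bolt shear: A_b = π·30²/4 = 706.9 mm²; R_n = 469 × 706.9 × 4 × 1 / 1000 = 1326 kN → 0.75 × 1326 = 995 kN.
Bearing: edge l_c = 48.5, r_n = 437.7 kN; interior l_c = 72, r_n = 541.4 kN; R_n = 437.7 + 3·541.4 = 2062 kN → 1550 kN.
Block shear: A_gv = 6080, A_nv = 4120, A_nt = 600 mm²; R_n = min(0.6F_uA_nv, 0.6F_yA_gv) + U_bs·F_u·A_nt = 1444 kN → 1080 kN.
Bolt shear governs: 995 kN.

995 kN (bolt shear governs)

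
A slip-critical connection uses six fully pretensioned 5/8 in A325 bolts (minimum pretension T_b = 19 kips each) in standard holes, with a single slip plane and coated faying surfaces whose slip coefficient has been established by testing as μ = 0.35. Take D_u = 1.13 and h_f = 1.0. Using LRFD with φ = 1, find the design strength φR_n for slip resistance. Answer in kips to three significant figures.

45.1 kips

R_n = μ · D_u · h_f · T_b · n_s · n_b = 0.35 × 1.13 × 1.0 × 19 × 1 × 6 = 45.09 kips.
Design strength φR_n = 1 × 45.09 = 45.1 kips.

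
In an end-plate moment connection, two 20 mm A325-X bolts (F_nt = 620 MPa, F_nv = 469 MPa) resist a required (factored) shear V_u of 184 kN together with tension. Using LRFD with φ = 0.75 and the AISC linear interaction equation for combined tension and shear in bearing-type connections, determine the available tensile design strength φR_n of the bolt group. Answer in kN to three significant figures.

A_b = π·20²/4 = 314.2 mm²; f_rv = 184 × 1000 / (2 × 314.2) = 292.8 MPa.
F'_nt = 1.3 F_nt − (F_nt / φF_nv) f_rv = 1.3·620 − (620/(0.75·469))·292.8 = 289.8 MPa, capped at F_nt → F'_nt = 289.8 MPa.
R_n = F'_nt · A_b · n = 289.8 × 314.2 × 2 / 1000 = 182.1 kN.
Design strength φR_n = 0.75 × 182.1 = 137 kN.

137 kN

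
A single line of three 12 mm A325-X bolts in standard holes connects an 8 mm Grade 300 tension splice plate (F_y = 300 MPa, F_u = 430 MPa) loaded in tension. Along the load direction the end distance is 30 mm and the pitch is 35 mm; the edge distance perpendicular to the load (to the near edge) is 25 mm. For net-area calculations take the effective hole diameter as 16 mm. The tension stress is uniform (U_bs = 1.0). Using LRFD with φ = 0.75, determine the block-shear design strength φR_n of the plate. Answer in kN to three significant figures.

Shear plane L_v = 30 + 2·35 = 100 mm; A_gv = 100 × 8 = 800 mm².
A_nv = (100 − 2.5·16) × 8 = 480 mm².
A_nt = (25 − 0.5·16) × 8 = 136 mm².
0.6 F_u A_nv = 123.8 kN; 0.6 F_y A_gv = 144 kN → shear rupture governs the shear term.
R_n = 123.8 + 1.0 × 430 × 136 / 1000 = 182.3 kN.
Design strength φR_n = 0.75 × 182.3 = 137 kN.

137 kN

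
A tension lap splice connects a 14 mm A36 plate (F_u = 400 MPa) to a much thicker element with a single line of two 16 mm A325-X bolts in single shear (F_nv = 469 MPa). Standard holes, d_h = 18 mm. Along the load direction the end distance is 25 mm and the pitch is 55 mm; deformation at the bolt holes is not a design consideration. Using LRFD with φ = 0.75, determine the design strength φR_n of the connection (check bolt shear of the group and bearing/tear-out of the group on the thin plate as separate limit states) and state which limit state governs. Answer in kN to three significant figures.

141 kN (bolt shear governs)

Bolt shear: A_b = π·16²/4 = 201.1 mm²; R_n = 469 × 201.1 × 2 × 1 / 1000 = 188.6 kN → 0.75 × 188.6 = 141 kN.
Bearing (1.5 l_c t F_u ≤ 3.0 d t F_u): upper limit = 3.0·16·14·400 / 1000 = 268.8 kN.
  Edge l_c = 25 − 18/2 = 16 → r_n = 134.4 kN; interior l_c = 55 − 18 = 37 → r_n = 268.8 kN.
  R_n,bearing = 1·134.4 + 1·268.8 = 403.2 kN → 0.75 × 403.2 = 302 kN.
Bolt shear governs: 141 kN.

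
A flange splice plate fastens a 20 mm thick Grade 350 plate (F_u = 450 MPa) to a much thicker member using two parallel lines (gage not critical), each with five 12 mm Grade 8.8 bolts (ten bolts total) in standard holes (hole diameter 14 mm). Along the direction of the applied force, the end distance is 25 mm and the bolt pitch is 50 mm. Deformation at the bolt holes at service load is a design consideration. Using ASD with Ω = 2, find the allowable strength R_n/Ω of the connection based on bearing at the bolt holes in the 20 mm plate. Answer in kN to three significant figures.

1230 kN

Per bolt r_n = 1.2 l_c t F_u ≤ 2.4 d t F_u; upper limit = 2.4 × 12 × 20 × 450 / 1000 = 259.2 kN.
Edge bolt: l_c = 25 − 14/2 = 18 mm → 1.2 × 18 × 20 × 450 / 1000 = 194.4 → r_n = 194.4 kN.
Interior bolts: l_c = 50 − 14 = 36 mm → 1.2 × 36 × 20 × 450 / 1000 = 388.8 → r_n = 259.2 kN.
R_n = 2 × 194.4 + 8 × 259.2 = 2462 kN.
Allowable strength R_n/Ω = 2462 / 2 = 1230 kN.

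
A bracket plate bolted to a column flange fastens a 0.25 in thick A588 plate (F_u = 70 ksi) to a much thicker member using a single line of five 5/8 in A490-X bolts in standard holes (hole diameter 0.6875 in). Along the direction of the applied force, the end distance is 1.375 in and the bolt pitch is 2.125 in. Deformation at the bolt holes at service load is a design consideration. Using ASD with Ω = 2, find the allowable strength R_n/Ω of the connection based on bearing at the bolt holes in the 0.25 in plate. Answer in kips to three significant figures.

63.3 kips

Per bolt r_n = 1.2 l_c t F_u ≤ 2.4 d t F_u; upper limit = 2.4 × 0.625 × 0.25 × 70 = 26.25 kips.
Edge bolt: l_c = 1.375 − 0.6875/2 = 1.031 in → 1.2 × 1.031 × 0.25 × 70 = 21.66 → r_n = 21.66 kips.
Interior bolts: l_c = 2.125 − 0.6875 = 1.438 in → 1.2 × 1.438 × 0.25 × 70 = 30.19 → r_n = 26.25 kips.
R_n = 1 × 21.66 + 4 × 26.25 = 126.7 kips.
Allowable strength R_n/Ω = 126.7 / 2 = 63.3 kips.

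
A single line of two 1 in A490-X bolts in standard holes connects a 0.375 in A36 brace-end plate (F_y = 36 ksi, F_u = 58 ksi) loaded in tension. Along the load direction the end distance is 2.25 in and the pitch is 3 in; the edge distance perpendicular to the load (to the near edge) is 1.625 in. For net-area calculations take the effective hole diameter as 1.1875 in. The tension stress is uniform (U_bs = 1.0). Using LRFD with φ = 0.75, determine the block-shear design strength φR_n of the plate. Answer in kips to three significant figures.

48.7 kips

Shear plane L_v = 2.25 + 1·3 = 5.25 in; A_gv = 5.25 × 0.375 = 1.969 in².
A_nv = (5.25 − 1.5·1.1875) × 0.375 = 1.301 in².
A_nt = (1.625 − 0.5·1.1875) × 0.375 = 0.3867 in².
0.6 F_u A_nv = 45.27 kips; 0.6 F_y A_gv = 42.52 kips → shear yielding governs the shear term.
R_n = 42.52 + 1.0 × 58 × 0.3867 = 64.95 kips.
Design strength φR_n = 0.75 × 64.95 = 48.7 kips.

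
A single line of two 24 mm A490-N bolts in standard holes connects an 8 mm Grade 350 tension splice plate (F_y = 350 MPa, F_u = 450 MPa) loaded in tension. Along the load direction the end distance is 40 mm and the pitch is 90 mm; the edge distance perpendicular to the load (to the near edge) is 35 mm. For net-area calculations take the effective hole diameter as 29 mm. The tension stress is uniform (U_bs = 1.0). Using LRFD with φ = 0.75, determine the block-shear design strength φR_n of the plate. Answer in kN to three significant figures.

195 kN

Shear plane L_v = 40 + 1·90 = 130 mm; A_gv = 130 × 8 = 1040 mm².
A_nv = (130 − 1.5·29) × 8 = 692 mm².
A_nt = (35 − 0.5·29) × 8 = 164 mm².
0.6 F_u A_nv = 186.8 kN; 0.6 F_y A_gv = 218.4 kN → shear rupture governs the shear term.
R_n = 186.8 + 1.0 × 450 × 164 / 1000 = 260.6 kN.
Design strength φR_n = 0.75 × 260.6 = 195 kN.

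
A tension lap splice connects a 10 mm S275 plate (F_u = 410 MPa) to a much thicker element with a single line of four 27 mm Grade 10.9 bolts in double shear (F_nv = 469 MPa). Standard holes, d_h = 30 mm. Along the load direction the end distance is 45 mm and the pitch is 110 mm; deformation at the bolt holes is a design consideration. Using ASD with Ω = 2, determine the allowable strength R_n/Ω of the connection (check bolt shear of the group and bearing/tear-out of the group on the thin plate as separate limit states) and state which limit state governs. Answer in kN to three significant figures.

Bolt shear: A_b = π·27²/4 = 572.6 mm²; R_n = 469 × 572.6 × 4 × 2 / 1000 = 2148 kN → 2148 / 2 = 1070 kN.
Bearing (1.2 l_c t F_u ≤ 2.4 d t F_u): upper limit = 2.4·27·10·410 / 1000 = 265.7 kN.
  Edge l_c = 45 − 30/2 = 30 → r_n = 147.6 kN; interior l_c = 110 − 30 = 80 → r_n = 265.7 kN.
  R_n,bearing = 1·147.6 + 3·265.7 = 944.6 kN → 944.6 / 2 = 472 kN.
Bearing governs: 472 kN.

472 kN (bearing governs)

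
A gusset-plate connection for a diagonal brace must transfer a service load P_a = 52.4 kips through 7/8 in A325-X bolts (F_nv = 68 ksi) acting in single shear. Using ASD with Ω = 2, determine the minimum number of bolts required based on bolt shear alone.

3 bolts

A_b = π·0.875²/4 = 0.6013 in².
Per-bolt allowable strength R_n/Ω = 68 × 0.6013 × 1 / 2 = 20.44 kips.
n ≥ 52.4 / 20.44 = 2.563 → use 3 bolts.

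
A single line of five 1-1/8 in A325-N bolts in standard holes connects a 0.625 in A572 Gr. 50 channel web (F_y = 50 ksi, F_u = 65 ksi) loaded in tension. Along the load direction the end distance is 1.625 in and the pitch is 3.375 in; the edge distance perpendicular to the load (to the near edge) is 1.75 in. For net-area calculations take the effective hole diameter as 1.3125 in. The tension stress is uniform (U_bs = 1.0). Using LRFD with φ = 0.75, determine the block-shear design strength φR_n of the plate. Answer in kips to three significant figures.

Shear plane L_v = 1.625 + 4·3.375 = 15.12 in; A_gv = 15.12 × 0.625 = 9.453 in².
A_nv = (15.12 − 4.5·1.3125) × 0.625 = 5.762 in².
A_nt = (1.75 − 0.5·1.3125) × 0.625 = 0.6836 in².
0.6 F_u A_nv = 224.7 kips; 0.6 F_y A_gv = 283.6 kips → shear rupture governs the shear term.
R_n = 224.7 + 1.0 × 65 × 0.6836 = 269.1 kips.
Design strength φR_n = 0.75 × 269.1 = 202 kips.

202 kips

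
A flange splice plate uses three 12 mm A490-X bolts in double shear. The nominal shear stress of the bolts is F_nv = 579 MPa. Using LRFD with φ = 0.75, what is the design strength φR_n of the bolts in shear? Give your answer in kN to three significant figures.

295 kN

A_b = π × 12² / 4 = 113.1 mm².
R_n = F_nv · A_b · n · n_s = 579 × 113.1 × 3 × 2 / 1000 = 392.9 kN.
Design strength φR_n = 0.75 × 392.9 = 295 kN.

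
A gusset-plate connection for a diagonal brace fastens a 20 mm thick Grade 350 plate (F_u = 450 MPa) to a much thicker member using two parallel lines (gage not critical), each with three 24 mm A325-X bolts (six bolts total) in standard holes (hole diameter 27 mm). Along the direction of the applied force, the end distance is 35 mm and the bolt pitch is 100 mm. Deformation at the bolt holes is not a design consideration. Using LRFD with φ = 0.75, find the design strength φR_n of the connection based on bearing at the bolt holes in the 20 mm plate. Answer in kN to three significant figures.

Per bolt r_n = 1.5 l_c t F_u ≤ 3.0 d t F_u; upper limit = 3.0 × 24 × 20 × 450 / 1000 = 648 kN.
Edge bolt: l_c = 35 − 27/2 = 21.5 mm → 1.5 × 21.5 × 20 × 450 / 1000 = 290.2 → r_n = 290.2 kN.
Interior bolts: l_c = 100 − 27 = 73 mm → 1.5 × 73 × 20 × 450 / 1000 = 985.5 → r_n = 648 kN.
R_n = 2 × 290.2 + 4 × 648 = 3172 kN.
Design strength φR_n = 0.75 × 3172 = 2380 kN.

2380 kN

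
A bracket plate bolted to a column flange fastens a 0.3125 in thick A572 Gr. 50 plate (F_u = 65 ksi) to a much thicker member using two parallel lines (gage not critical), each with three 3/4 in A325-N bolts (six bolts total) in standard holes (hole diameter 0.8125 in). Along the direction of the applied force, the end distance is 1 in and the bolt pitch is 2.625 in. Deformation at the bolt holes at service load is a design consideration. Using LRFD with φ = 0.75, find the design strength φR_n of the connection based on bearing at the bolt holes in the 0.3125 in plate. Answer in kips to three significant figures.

Per bolt r_n = 1.2 l_c t F_u ≤ 2.4 d t F_u; upper limit = 2.4 × 0.75 × 0.3125 × 65 = 36.56 kips.
Edge bolt: l_c = 1 − 0.8125/2 = 0.5938 in → 1.2 × 0.5938 × 0.3125 × 65 = 14.47 → r_n = 14.47 kips.
Interior bolts: l_c = 2.625 − 0.8125 = 1.812 in → 1.2 × 1.812 × 0.3125 × 65 = 44.18 → r_n = 36.56 kips.
R_n = 2 × 14.47 + 4 × 36.56 = 175.2 kips.
Design strength φR_n = 0.75 × 175.2 = 131 kips.

131 kips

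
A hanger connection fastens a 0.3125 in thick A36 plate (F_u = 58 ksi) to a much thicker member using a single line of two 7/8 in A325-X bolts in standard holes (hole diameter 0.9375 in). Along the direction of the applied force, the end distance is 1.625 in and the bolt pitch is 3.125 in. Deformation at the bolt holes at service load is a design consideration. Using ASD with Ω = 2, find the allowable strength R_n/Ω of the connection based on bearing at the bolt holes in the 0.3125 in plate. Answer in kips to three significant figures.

31.6 kips

Per bolt r_n = 1.2 l_c t F_u ≤ 2.4 d t F_u; upper limit = 2.4 × 0.875 × 0.3125 × 58 = 38.06 kips.
Edge bolt: l_c = 1.625 − 0.9375/2 = 1.156 in → 1.2 × 1.156 × 0.3125 × 58 = 25.15 → r_n = 25.15 kips.
Interior bolts: l_c = 3.125 − 0.9375 = 2.188 in → 1.2 × 2.188 × 0.3125 × 58 = 47.58 → r_n = 38.06 kips.
R_n = 1 × 25.15 + 1 × 38.06 = 63.21 kips.
Allowable strength R_n/Ω = 63.21 / 2 = 31.6 kips.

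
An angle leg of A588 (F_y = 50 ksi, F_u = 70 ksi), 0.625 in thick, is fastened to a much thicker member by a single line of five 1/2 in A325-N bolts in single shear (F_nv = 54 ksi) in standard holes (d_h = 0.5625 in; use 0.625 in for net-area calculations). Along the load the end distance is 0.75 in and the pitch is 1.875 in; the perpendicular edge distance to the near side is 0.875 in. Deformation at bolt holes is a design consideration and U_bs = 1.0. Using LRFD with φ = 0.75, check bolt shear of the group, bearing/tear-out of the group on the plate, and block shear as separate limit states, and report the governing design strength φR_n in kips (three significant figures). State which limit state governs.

39.8 kips (bolt shear governs)

Bolt shear: A_b = π·0.5²/4 = 0.1963 in²; R_n = 54 × 0.1963 × 5 × 1 = 53.01 kips → 0.75 × 53.01 = 39.8 kips.
Bearing: edge l_c = 0.4688, r_n = 24.61 kips; interior l_c = 1.312, r_n = 52.5 kips; R_n = 24.61 + 4·52.5 = 234.6 kips → 176 kips.
Block shear: A_gv = 5.156, A_nv = 3.398, A_nt = 0.3516 in²; R_n = min(0.6F_uA_nv, 0.6F_yA_gv) + U_bs·F_u·A_nt = 167.3 kips → 126 kips.
Bolt shear governs: 39.8 kips.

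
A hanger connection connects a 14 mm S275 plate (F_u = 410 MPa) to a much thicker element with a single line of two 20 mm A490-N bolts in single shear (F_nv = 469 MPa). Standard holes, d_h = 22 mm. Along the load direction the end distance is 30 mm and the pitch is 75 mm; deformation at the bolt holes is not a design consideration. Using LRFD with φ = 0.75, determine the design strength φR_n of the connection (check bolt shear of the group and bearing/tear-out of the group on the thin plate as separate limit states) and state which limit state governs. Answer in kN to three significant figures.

221 kN (bolt shear governs)

Bolt shear: A_b = π·20²/4 = 314.2 mm²; R_n = 469 × 314.2 × 2 × 1 / 1000 = 294.7 kN → 0.75 × 294.7 = 221 kN.
Bearing (1.5 l_c t F_u ≤ 3.0 d t F_u): upper limit = 3.0·20·14·410 / 1000 = 344.4 kN.
  Edge l_c = 30 − 22/2 = 19 → r_n = 163.6 kN; interior l_c = 75 − 22 = 53 → r_n = 344.4 kN.
  R_n,bearing = 1·163.6 + 1·344.4 = 508 kN → 0.75 × 508 = 381 kN.
Bolt shear governs: 221 kN.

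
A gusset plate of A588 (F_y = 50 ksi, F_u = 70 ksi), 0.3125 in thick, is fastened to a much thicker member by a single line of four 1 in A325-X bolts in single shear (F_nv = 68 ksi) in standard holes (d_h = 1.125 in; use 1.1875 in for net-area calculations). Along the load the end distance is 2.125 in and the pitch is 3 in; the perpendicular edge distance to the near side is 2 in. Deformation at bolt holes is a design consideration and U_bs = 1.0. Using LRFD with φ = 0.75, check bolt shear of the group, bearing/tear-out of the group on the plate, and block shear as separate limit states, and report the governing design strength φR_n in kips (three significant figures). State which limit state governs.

Bolt shear: A_b = π·1²/4 = 0.7854 in²; R_n = 68 × 0.7854 × 4 × 1 = 213.6 kips → 0.75 × 213.6 = 160 kips.
Bearing: edge l_c = 1.562, r_n = 41.02 kips; interior l_c = 1.875, r_n = 49.22 kips; R_n = 41.02 + 3·49.22 = 188.7 kips → 142 kips.
Block shear: A_gv = 3.477, A_nv = 2.178, A_nt = 0.4395 in²; R_n = min(0.6F_uA_nv, 0.6F_yA_gv) + U_bs·F_u·A_nt = 122.2 kips → 91.7 kips.
Block shear governs: 91.7 kips.

91.7 kips (block shear governs)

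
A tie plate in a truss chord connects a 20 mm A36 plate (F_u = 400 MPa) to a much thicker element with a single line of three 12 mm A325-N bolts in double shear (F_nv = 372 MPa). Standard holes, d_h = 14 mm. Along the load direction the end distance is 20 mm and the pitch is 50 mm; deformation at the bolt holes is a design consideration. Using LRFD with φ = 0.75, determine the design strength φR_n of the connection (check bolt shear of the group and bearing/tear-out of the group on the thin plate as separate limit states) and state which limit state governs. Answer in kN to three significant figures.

Bolt shear: A_b = π·12²/4 = 113.1 mm²; R_n = 372 × 113.1 × 3 × 2 / 1000 = 252.4 kN → 0.75 × 252.4 = 189 kN.
Bearing (1.2 l_c t F_u ≤ 2.4 d t F_u): upper limit = 2.4·12·20·400 / 1000 = 230.4 kN.
  Edge l_c = 20 − 14/2 = 13 → r_n = 124.8 kN; interior l_c = 50 − 14 = 36 → r_n = 230.4 kN.
  R_n,bearing = 1·124.8 + 2·230.4 = 585.6 kN → 0.75 × 585.6 = 439 kN.
Bolt shear governs: 189 kN.

189 kN (bolt shear governs)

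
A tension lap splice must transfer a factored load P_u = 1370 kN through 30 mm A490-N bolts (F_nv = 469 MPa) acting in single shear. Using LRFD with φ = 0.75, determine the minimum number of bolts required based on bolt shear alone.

A_b = π·30²/4 = 706.9 mm².
Per-bolt design strength φR_n = 0.75 × 469 × 706.9 × 1 / 1000 = 248.6 kN.
n ≥ 1370 / 248.6 = 5.51 → use 6 bolts.

6 bolts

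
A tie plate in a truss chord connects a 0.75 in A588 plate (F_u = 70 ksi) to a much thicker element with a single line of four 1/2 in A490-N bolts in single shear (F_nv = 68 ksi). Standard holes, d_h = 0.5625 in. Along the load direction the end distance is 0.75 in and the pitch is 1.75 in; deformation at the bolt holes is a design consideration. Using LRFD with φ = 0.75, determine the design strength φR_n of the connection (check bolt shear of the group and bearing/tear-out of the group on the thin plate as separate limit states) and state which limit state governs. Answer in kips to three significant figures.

40.1 kips (bolt shear governs)

Bolt shear: A_b = π·0.5²/4 = 0.1963 in²; R_n = 68 × 0.1963 × 4 × 1 = 53.41 kips → 0.75 × 53.41 = 40.1 kips.
Bearing (1.2 l_c t F_u ≤ 2.4 d t F_u): upper limit = 2.4·0.5·0.75·70 = 63 kips.
  Edge l_c = 0.75 − 0.5625/2 = 0.4688 → r_n = 29.53 kips; interior l_c = 1.75 − 0.5625 = 1.188 → r_n = 63 kips.
  R_n,bearing = 1·29.53 + 3·63 = 218.5 kips → 0.75 × 218.5 = 164 kips.
Bolt shear governs: 40.1 kips.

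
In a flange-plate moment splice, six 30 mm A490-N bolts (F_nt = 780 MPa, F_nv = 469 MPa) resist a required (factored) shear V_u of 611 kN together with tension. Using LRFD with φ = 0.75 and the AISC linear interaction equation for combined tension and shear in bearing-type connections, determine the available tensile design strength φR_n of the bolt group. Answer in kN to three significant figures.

2210 kN

A_b = π·30²/4 = 706.9 mm²; f_rv = 611 × 1000 / (6 × 706.9) = 144.1 MPa.
F'_nt = 1.3 F_nt − (F_nt / φF_nv) f_rv = 1.3·780 − (780/(0.75·469))·144.1 = 694.5 MPa, capped at F_nt → F'_nt = 694.5 MPa.
R_n = F'_nt · A_b · n = 694.5 × 706.9 × 6 / 1000 = 2946 kN.
Design strength φR_n = 0.75 × 2946 = 2210 kN.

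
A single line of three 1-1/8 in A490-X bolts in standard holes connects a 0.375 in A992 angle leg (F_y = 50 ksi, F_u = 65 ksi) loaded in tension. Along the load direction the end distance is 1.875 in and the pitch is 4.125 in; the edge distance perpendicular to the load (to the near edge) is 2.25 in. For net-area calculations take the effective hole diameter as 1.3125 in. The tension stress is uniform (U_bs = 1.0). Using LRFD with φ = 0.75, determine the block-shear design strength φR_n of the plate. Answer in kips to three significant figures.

104 kips

Shear plane L_v = 1.875 + 2·4.125 = 10.12 in; A_gv = 10.12 × 0.375 = 3.797 in².
A_nv = (10.12 − 2.5·1.3125) × 0.375 = 2.566 in².
A_nt = (2.25 − 0.5·1.3125) × 0.375 = 0.5977 in².
0.6 F_u A_nv = 100.1 kips; 0.6 F_y A_gv = 113.9 kips → shear rupture governs the shear term.
R_n = 100.1 + 1.0 × 65 × 0.5977 = 138.9 kips.
Design strength φR_n = 0.75 × 138.9 = 104 kips.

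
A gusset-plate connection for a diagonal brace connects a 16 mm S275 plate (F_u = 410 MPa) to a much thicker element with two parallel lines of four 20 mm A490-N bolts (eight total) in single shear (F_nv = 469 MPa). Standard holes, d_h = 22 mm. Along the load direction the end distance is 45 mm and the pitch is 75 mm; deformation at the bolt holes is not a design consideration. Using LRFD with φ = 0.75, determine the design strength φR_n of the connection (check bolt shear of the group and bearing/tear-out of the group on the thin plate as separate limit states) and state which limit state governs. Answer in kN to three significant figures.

884 kN (bolt shear governs)

Bolt shear: A_b = π·20²/4 = 314.2 mm²; R_n = 469 × 314.2 × 8 × 1 / 1000 = 1179 kN → 0.75 × 1179 = 884 kN.
Bearing (1.5 l_c t F_u ≤ 3.0 d t F_u): upper limit = 3.0·20·16·410 / 1000 = 393.6 kN.
  Edge l_c = 45 − 22/2 = 34 → r_n = 334.6 kN; interior l_c = 75 − 22 = 53 → r_n = 393.6 kN.
  R_n,bearing = 2·334.6 + 6·393.6 = 3031 kN → 0.75 × 3031 = 2270 kN.
Bolt shear governs: 884 kN.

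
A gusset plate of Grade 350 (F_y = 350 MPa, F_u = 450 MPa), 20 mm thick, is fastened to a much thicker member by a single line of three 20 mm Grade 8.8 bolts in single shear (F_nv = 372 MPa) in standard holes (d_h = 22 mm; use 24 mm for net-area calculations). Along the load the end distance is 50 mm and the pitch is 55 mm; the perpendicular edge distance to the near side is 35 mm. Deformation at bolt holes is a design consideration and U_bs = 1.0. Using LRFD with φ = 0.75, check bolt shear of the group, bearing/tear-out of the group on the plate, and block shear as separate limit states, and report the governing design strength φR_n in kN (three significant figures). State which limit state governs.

Bolt shear: A_b = π·20²/4 = 314.2 mm²; R_n = 372 × 314.2 × 3 × 1 / 1000 = 350.6 kN → 0.75 × 350.6 = 263 kN.
Bearing: edge l_c = 39, r_n = 421.2 kN; interior l_c = 33, r_n = 356.4 kN; R_n = 421.2 + 2·356.4 = 1134 kN → 850 kN.
Block shear: A_gv = 3200, A_nv = 2000, A_nt = 460 mm²; R_n = min(0.6F_uA_nv, 0.6F_yA_gv) + U_bs·F_u·A_nt = 747 kN → 560 kN.
Bolt shear governs: 263 kN.

263 kN (bolt shear governs)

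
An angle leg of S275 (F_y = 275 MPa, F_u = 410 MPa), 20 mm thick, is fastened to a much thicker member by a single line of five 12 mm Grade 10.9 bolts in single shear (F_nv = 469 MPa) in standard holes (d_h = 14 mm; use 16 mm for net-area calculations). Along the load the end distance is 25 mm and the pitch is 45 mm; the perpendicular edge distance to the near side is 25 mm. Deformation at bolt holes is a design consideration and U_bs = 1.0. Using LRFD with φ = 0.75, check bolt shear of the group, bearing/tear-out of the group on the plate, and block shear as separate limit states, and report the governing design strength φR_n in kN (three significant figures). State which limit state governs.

Bolt shear: A_b = π·12²/4 = 113.1 mm²; R_n = 469 × 113.1 × 5 × 1 / 1000 = 265.2 kN → 0.75 × 265.2 = 199 kN.
Bearing: edge l_c = 18, r_n = 177.1 kN; interior l_c = 31, r_n = 236.2 kN; R_n = 177.1 + 4·236.2 = 1122 kN → 841 kN.
Block shear: A_gv = 4100, A_nv = 2660, A_nt = 340 mm²; R_n = min(0.6F_uA_nv, 0.6F_yA_gv) + U_bs·F_u·A_nt = 793.8 kN → 595 kN.
Bolt shear governs: 199 kN.

199 kN (bolt shear governs)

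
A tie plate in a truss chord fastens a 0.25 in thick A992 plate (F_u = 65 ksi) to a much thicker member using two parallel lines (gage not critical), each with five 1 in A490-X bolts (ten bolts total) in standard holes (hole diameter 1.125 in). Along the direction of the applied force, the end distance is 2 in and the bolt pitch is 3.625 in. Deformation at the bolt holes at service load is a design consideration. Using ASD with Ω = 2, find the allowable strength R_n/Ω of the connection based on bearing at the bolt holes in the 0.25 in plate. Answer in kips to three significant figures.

Per bolt r_n = 1.2 l_c t F_u ≤ 2.4 d t F_u; upper limit = 2.4 × 1 × 0.25 × 65 = 39 kips.
Edge bolt: l_c = 2 − 1.125/2 = 1.438 in → 1.2 × 1.438 × 0.25 × 65 = 28.03 → r_n = 28.03 kips.
Interior bolts: l_c = 3.625 − 1.125 = 2.5 in → 1.2 × 2.5 × 0.25 × 65 = 48.75 → r_n = 39 kips.
R_n = 2 × 28.03 + 8 × 39 = 368.1 kips.
Allowable strength R_n/Ω = 368.1 / 2 = 184 kips.

184 kips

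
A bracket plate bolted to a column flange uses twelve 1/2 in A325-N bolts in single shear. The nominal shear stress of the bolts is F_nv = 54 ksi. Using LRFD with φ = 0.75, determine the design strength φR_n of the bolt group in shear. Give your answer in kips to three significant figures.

A_b = π × 0.5² / 4 = 0.1963 in².
R_n = F_nv · A_b · n · n_s = 54 × 0.1963 × 12 × 1 = 127.2 kips.
Design strength φR_n = 0.75 × 127.2 = 95.4 kips.

95.4 kips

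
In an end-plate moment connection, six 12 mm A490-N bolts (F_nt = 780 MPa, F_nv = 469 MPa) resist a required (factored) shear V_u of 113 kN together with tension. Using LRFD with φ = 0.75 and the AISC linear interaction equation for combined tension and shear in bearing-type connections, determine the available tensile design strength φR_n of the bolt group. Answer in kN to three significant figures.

A_b = π·12²/4 = 113.1 mm²; f_rv = 113 × 1000 / (6 × 113.1) = 166.5 MPa.
F'_nt = 1.3 F_nt − (F_nt / φF_nv) f_rv = 1.3·780 − (780/(0.75·469))·166.5 = 644.7 MPa, capped at F_nt → F'_nt = 644.7 MPa.
R_n = F'_nt · A_b · n = 644.7 × 113.1 × 6 / 1000 = 437.5 kN.
Design strength φR_n = 0.75 × 437.5 = 328 kN.

328 kN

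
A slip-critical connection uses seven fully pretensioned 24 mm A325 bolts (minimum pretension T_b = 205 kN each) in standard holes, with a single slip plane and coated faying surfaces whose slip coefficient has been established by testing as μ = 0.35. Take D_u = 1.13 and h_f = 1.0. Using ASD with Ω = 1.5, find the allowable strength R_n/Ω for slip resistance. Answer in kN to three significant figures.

378 kN

R_n = μ · D_u · h_f · T_b · n_s · n_b = 0.35 × 1.13 × 1.0 × 205 × 1 × 7 = 567.5 kN.
Allowable strength R_n/Ω = 567.5 / 1.5 = 378 kN.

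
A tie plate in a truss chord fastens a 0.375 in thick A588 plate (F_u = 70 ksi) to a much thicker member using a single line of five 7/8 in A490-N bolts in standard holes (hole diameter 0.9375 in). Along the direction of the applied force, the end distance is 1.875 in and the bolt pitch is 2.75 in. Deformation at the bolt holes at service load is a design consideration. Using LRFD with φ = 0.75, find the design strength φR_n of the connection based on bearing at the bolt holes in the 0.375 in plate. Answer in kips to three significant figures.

Per bolt r_n = 1.2 l_c t F_u ≤ 2.4 d t F_u; upper limit = 2.4 × 0.875 × 0.375 × 70 = 55.13 kips.
Edge bolt: l_c = 1.875 − 0.9375/2 = 1.406 in → 1.2 × 1.406 × 0.375 × 70 = 44.3 → r_n = 44.3 kips.
Interior bolts: l_c = 2.75 − 0.9375 = 1.812 in → 1.2 × 1.812 × 0.375 × 70 = 57.09 → r_n = 55.13 kips.
R_n = 1 × 44.3 + 4 × 55.13 = 264.8 kips.
Design strength φR_n = 0.75 × 264.8 = 199 kips.

199 kips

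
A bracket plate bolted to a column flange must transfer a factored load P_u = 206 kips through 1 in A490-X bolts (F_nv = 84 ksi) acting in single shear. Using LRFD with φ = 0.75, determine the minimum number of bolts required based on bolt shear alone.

A_b = π·1²/4 = 0.7854 in².
Per-bolt design strength φR_n = 0.75 × 84 × 0.7854 × 1 = 49.48 kips.
n ≥ 206 / 49.48 = 4.163 → use 5 bolts.

5 bolts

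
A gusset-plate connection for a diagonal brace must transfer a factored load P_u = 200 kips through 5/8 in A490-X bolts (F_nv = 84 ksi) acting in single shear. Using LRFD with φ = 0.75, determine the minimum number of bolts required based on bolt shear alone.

A_b = π·0.625²/4 = 0.3068 in².
Per-bolt design strength φR_n = 0.75 × 84 × 0.3068 × 1 = 19.33 kips.
n ≥ 200 / 19.33 = 10.35 → use 11 bolts.

11 bolts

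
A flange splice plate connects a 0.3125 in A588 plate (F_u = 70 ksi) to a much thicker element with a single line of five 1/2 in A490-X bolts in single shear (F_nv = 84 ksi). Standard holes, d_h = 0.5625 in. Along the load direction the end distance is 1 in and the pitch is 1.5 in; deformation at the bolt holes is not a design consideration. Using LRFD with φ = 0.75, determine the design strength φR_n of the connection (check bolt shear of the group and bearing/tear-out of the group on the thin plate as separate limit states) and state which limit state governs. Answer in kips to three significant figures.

61.9 kips (bolt shear governs)

Bolt shear: A_b = π·0.5²/4 = 0.1963 in²; R_n = 84 × 0.1963 × 5 × 1 = 82.47 kips → 0.75 × 82.47 = 61.9 kips.
Bearing (1.5 l_c t F_u ≤ 3.0 d t F_u): upper limit = 3.0·0.5·0.3125·70 = 32.81 kips.
  Edge l_c = 1 − 0.5625/2 = 0.7188 → r_n = 23.58 kips; interior l_c = 1.5 − 0.5625 = 0.9375 → r_n = 30.76 kips.
  R_n,bearing = 1·23.58 + 4·30.76 = 146.6 kips → 0.75 × 146.6 = 110 kips.
Bolt shear governs: 61.9 kips.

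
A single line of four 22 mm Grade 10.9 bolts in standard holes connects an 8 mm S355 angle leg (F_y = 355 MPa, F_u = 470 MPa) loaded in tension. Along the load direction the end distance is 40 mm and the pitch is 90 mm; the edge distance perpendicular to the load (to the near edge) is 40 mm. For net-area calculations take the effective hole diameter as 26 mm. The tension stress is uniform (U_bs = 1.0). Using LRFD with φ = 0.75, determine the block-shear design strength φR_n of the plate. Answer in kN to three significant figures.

447 kN

Shear plane L_v = 40 + 3·90 = 310 mm; A_gv = 310 × 8 = 2480 mm².
A_nv = (310 − 3.5·26) × 8 = 1752 mm².
A_nt = (40 − 0.5·26) × 8 = 216 mm².
0.6 F_u A_nv = 494.1 kN; 0.6 F_y A_gv = 528.2 kN → shear rupture governs the shear term.
R_n = 494.1 + 1.0 × 470 × 216 / 1000 = 595.6 kN.
Design strength φR_n = 0.75 × 595.6 = 447 kN.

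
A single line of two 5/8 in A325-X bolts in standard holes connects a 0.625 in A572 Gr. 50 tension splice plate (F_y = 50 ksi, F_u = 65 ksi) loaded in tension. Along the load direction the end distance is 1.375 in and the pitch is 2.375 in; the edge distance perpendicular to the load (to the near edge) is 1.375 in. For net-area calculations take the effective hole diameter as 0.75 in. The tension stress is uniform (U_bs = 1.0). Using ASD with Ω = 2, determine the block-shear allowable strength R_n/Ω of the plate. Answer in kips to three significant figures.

52.3 kips

Shear plane L_v = 1.375 + 1·2.375 = 3.75 in; A_gv = 3.75 × 0.625 = 2.344 in².
A_nv = (3.75 − 1.5·0.75) × 0.625 = 1.641 in².
A_nt = (1.375 − 0.5·0.75) × 0.625 = 0.625 in².
0.6 F_u A_nv = 63.98 kips; 0.6 F_y A_gv = 70.31 kips → shear rupture governs the shear term.
R_n = 63.98 + 1.0 × 65 × 0.625 = 104.6 kips.
Allowable strength R_n/Ω = 104.6 / 2 = 52.3 kips.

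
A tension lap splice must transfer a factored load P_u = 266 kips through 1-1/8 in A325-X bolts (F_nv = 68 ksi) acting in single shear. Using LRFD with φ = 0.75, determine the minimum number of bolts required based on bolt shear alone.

6 bolts

A_b = π·1.125²/4 = 0.994 in².
Per-bolt design strength φR_n = 0.75 × 68 × 0.994 × 1 = 50.69 kips.
n ≥ 266 / 50.69 = 5.247 → use 6 bolts.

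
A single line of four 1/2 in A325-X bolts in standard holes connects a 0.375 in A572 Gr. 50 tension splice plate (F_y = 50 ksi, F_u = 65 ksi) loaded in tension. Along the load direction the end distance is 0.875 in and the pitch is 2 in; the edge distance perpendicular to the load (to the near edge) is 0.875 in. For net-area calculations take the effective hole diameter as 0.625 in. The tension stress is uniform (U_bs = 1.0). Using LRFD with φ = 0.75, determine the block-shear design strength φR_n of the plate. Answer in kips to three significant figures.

Shear plane L_v = 0.875 + 3·2 = 6.875 in; A_gv = 6.875 × 0.375 = 2.578 in².
A_nv = (6.875 − 3.5·0.625) × 0.375 = 1.758 in².
A_nt = (0.875 − 0.5·0.625) × 0.375 = 0.2109 in².
0.6 F_u A_nv = 68.55 kips; 0.6 F_y A_gv = 77.34 kips → shear rupture governs the shear term.
R_n = 68.55 + 1.0 × 65 × 0.2109 = 82.27 kips.
Design strength φR_n = 0.75 × 82.27 = 61.7 kips.

61.7 kips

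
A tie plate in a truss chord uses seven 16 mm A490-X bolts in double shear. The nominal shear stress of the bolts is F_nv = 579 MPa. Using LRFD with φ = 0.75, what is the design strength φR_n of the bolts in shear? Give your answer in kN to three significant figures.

A_b = π × 16² / 4 = 201.1 mm².
R_n = F_nv · A_b · n · n_s = 579 × 201.1 × 7 × 2 / 1000 = 1630 kN.
Design strength φR_n = 0.75 × 1630 = 1220 kN.

1220 kN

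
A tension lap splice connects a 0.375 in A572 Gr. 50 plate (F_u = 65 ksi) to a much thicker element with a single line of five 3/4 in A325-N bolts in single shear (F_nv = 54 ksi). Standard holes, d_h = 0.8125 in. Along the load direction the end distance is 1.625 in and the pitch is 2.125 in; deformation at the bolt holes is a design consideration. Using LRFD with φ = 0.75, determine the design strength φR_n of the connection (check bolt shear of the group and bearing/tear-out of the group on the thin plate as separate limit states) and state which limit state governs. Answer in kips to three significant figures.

89.5 kips (bolt shear governs)

Bolt shear: A_b = π·0.75²/4 = 0.4418 in²; R_n = 54 × 0.4418 × 5 × 1 = 119.3 kips → 0.75 × 119.3 = 89.5 kips.
Bearing (1.2 l_c t F_u ≤ 2.4 d t F_u): upper limit = 2.4·0.75·0.375·65 = 43.87 kips.
  Edge l_c = 1.625 − 0.8125/2 = 1.219 → r_n = 35.65 kips; interior l_c = 2.125 − 0.8125 = 1.312 → r_n = 38.39 kips.
  R_n,bearing = 1·35.65 + 4·38.39 = 189.2 kips → 0.75 × 189.2 = 142 kips.
Bolt shear governs: 89.5 kips.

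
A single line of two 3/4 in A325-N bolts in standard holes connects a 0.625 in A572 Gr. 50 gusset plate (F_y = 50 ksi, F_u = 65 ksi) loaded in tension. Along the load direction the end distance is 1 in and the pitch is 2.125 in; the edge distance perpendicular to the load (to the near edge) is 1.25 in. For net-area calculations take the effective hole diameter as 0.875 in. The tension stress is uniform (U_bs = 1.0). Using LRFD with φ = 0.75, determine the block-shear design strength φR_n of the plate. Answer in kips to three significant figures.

Shear plane L_v = 1 + 1·2.125 = 3.125 in; A_gv = 3.125 × 0.625 = 1.953 in².
A_nv = (3.125 − 1.5·0.875) × 0.625 = 1.133 in².
A_nt = (1.25 − 0.5·0.875) × 0.625 = 0.5078 in².
0.6 F_u A_nv = 44.18 kips; 0.6 F_y A_gv = 58.59 kips → shear rupture governs the shear term.
R_n = 44.18 + 1.0 × 65 × 0.5078 = 77.19 kips.
Design strength φR_n = 0.75 × 77.19 = 57.9 kips.

57.9 kips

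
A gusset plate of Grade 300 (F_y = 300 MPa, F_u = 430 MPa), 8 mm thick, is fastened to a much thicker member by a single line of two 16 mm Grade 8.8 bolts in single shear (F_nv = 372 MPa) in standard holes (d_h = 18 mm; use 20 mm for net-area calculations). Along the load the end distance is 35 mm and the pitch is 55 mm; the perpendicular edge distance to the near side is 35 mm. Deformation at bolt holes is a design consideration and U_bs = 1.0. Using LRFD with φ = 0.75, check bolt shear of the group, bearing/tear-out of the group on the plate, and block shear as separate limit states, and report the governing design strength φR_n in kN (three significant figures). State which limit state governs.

Bolt shear: A_b = π·16²/4 = 201.1 mm²; R_n = 372 × 201.1 × 2 × 1 / 1000 = 149.6 kN → 0.75 × 149.6 = 112 kN.
Bearing: edge l_c = 26, r_n = 107.3 kN; interior l_c = 37, r_n = 132.1 kN; R_n = 107.3 + 1·132.1 = 239.4 kN → 180 kN.
Block shear: A_gv = 720, A_nv = 480, A_nt = 200 mm²; R_n = min(0.6F_uA_nv, 0.6F_yA_gv) + U_bs·F_u·A_nt = 209.8 kN → 157 kN.
Bolt shear governs: 112 kN.

112 kN (bolt shear governs)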